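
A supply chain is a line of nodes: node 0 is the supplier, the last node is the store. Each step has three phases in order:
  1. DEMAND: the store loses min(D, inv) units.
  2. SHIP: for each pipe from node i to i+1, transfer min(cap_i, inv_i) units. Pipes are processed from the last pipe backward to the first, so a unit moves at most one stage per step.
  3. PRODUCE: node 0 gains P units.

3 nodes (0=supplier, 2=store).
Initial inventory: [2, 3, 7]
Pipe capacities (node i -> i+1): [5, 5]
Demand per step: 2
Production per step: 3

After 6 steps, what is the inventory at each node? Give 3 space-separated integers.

Step 1: demand=2,sold=2 ship[1->2]=3 ship[0->1]=2 prod=3 -> inv=[3 2 8]
Step 2: demand=2,sold=2 ship[1->2]=2 ship[0->1]=3 prod=3 -> inv=[3 3 8]
Step 3: demand=2,sold=2 ship[1->2]=3 ship[0->1]=3 prod=3 -> inv=[3 3 9]
Step 4: demand=2,sold=2 ship[1->2]=3 ship[0->1]=3 prod=3 -> inv=[3 3 10]
Step 5: demand=2,sold=2 ship[1->2]=3 ship[0->1]=3 prod=3 -> inv=[3 3 11]
Step 6: demand=2,sold=2 ship[1->2]=3 ship[0->1]=3 prod=3 -> inv=[3 3 12]

3 3 12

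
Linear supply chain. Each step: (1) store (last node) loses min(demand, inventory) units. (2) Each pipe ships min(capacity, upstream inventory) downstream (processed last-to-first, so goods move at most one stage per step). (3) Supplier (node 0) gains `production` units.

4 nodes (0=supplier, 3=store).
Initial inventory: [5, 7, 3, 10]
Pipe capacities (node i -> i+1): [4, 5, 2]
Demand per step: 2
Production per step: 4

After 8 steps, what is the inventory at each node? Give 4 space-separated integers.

Step 1: demand=2,sold=2 ship[2->3]=2 ship[1->2]=5 ship[0->1]=4 prod=4 -> inv=[5 6 6 10]
Step 2: demand=2,sold=2 ship[2->3]=2 ship[1->2]=5 ship[0->1]=4 prod=4 -> inv=[5 5 9 10]
Step 3: demand=2,sold=2 ship[2->3]=2 ship[1->2]=5 ship[0->1]=4 prod=4 -> inv=[5 4 12 10]
Step 4: demand=2,sold=2 ship[2->3]=2 ship[1->2]=4 ship[0->1]=4 prod=4 -> inv=[5 4 14 10]
Step 5: demand=2,sold=2 ship[2->3]=2 ship[1->2]=4 ship[0->1]=4 prod=4 -> inv=[5 4 16 10]
Step 6: demand=2,sold=2 ship[2->3]=2 ship[1->2]=4 ship[0->1]=4 prod=4 -> inv=[5 4 18 10]
Step 7: demand=2,sold=2 ship[2->3]=2 ship[1->2]=4 ship[0->1]=4 prod=4 -> inv=[5 4 20 10]
Step 8: demand=2,sold=2 ship[2->3]=2 ship[1->2]=4 ship[0->1]=4 prod=4 -> inv=[5 4 22 10]

5 4 22 10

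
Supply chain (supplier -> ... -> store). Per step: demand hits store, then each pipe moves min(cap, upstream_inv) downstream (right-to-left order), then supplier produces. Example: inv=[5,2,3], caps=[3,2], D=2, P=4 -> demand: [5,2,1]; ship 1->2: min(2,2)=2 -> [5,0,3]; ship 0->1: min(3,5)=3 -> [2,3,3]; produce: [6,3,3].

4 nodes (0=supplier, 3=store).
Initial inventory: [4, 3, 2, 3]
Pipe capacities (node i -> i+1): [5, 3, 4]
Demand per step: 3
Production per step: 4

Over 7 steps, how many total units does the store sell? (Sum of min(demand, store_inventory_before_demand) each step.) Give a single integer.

Step 1: sold=3 (running total=3) -> [4 4 3 2]
Step 2: sold=2 (running total=5) -> [4 5 3 3]
Step 3: sold=3 (running total=8) -> [4 6 3 3]
Step 4: sold=3 (running total=11) -> [4 7 3 3]
Step 5: sold=3 (running total=14) -> [4 8 3 3]
Step 6: sold=3 (running total=17) -> [4 9 3 3]
Step 7: sold=3 (running total=20) -> [4 10 3 3]

Answer: 20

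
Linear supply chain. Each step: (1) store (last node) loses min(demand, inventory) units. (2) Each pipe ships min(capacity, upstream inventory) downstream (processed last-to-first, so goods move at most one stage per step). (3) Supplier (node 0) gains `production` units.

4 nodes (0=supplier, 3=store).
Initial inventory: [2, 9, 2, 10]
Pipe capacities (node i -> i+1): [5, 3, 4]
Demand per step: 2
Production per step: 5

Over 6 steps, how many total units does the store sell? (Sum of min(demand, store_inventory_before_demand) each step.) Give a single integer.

Answer: 12

Derivation:
Step 1: sold=2 (running total=2) -> [5 8 3 10]
Step 2: sold=2 (running total=4) -> [5 10 3 11]
Step 3: sold=2 (running total=6) -> [5 12 3 12]
Step 4: sold=2 (running total=8) -> [5 14 3 13]
Step 5: sold=2 (running total=10) -> [5 16 3 14]
Step 6: sold=2 (running total=12) -> [5 18 3 15]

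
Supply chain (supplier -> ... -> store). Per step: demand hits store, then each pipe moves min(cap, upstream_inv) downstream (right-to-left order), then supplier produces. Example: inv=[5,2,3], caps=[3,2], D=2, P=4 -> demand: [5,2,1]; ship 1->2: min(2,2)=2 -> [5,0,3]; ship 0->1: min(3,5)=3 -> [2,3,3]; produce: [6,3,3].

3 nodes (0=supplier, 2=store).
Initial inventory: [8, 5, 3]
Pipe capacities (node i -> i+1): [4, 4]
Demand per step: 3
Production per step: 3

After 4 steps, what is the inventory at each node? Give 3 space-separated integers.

Step 1: demand=3,sold=3 ship[1->2]=4 ship[0->1]=4 prod=3 -> inv=[7 5 4]
Step 2: demand=3,sold=3 ship[1->2]=4 ship[0->1]=4 prod=3 -> inv=[6 5 5]
Step 3: demand=3,sold=3 ship[1->2]=4 ship[0->1]=4 prod=3 -> inv=[5 5 6]
Step 4: demand=3,sold=3 ship[1->2]=4 ship[0->1]=4 prod=3 -> inv=[4 5 7]

4 5 7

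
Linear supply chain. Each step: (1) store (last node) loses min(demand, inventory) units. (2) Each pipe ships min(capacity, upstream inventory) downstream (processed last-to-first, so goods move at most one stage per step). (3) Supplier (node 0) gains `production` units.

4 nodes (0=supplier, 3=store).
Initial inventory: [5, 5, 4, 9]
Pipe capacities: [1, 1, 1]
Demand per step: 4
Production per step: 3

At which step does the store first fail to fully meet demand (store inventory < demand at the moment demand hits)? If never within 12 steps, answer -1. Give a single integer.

Step 1: demand=4,sold=4 ship[2->3]=1 ship[1->2]=1 ship[0->1]=1 prod=3 -> [7 5 4 6]
Step 2: demand=4,sold=4 ship[2->3]=1 ship[1->2]=1 ship[0->1]=1 prod=3 -> [9 5 4 3]
Step 3: demand=4,sold=3 ship[2->3]=1 ship[1->2]=1 ship[0->1]=1 prod=3 -> [11 5 4 1]
Step 4: demand=4,sold=1 ship[2->3]=1 ship[1->2]=1 ship[0->1]=1 prod=3 -> [13 5 4 1]
Step 5: demand=4,sold=1 ship[2->3]=1 ship[1->2]=1 ship[0->1]=1 prod=3 -> [15 5 4 1]
Step 6: demand=4,sold=1 ship[2->3]=1 ship[1->2]=1 ship[0->1]=1 prod=3 -> [17 5 4 1]
Step 7: demand=4,sold=1 ship[2->3]=1 ship[1->2]=1 ship[0->1]=1 prod=3 -> [19 5 4 1]
Step 8: demand=4,sold=1 ship[2->3]=1 ship[1->2]=1 ship[0->1]=1 prod=3 -> [21 5 4 1]
Step 9: demand=4,sold=1 ship[2->3]=1 ship[1->2]=1 ship[0->1]=1 prod=3 -> [23 5 4 1]
Step 10: demand=4,sold=1 ship[2->3]=1 ship[1->2]=1 ship[0->1]=1 prod=3 -> [25 5 4 1]
Step 11: demand=4,sold=1 ship[2->3]=1 ship[1->2]=1 ship[0->1]=1 prod=3 -> [27 5 4 1]
Step 12: demand=4,sold=1 ship[2->3]=1 ship[1->2]=1 ship[0->1]=1 prod=3 -> [29 5 4 1]
First stockout at step 3

3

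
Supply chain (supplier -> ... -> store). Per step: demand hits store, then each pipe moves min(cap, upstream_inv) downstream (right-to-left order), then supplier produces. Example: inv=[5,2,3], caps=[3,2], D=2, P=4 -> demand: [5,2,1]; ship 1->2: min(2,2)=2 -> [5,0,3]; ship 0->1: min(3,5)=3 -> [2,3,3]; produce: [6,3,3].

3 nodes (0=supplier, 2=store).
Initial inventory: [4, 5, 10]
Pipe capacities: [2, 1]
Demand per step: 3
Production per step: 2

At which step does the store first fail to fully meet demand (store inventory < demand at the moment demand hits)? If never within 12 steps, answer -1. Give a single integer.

Step 1: demand=3,sold=3 ship[1->2]=1 ship[0->1]=2 prod=2 -> [4 6 8]
Step 2: demand=3,sold=3 ship[1->2]=1 ship[0->1]=2 prod=2 -> [4 7 6]
Step 3: demand=3,sold=3 ship[1->2]=1 ship[0->1]=2 prod=2 -> [4 8 4]
Step 4: demand=3,sold=3 ship[1->2]=1 ship[0->1]=2 prod=2 -> [4 9 2]
Step 5: demand=3,sold=2 ship[1->2]=1 ship[0->1]=2 prod=2 -> [4 10 1]
Step 6: demand=3,sold=1 ship[1->2]=1 ship[0->1]=2 prod=2 -> [4 11 1]
Step 7: demand=3,sold=1 ship[1->2]=1 ship[0->1]=2 prod=2 -> [4 12 1]
Step 8: demand=3,sold=1 ship[1->2]=1 ship[0->1]=2 prod=2 -> [4 13 1]
Step 9: demand=3,sold=1 ship[1->2]=1 ship[0->1]=2 prod=2 -> [4 14 1]
Step 10: demand=3,sold=1 ship[1->2]=1 ship[0->1]=2 prod=2 -> [4 15 1]
Step 11: demand=3,sold=1 ship[1->2]=1 ship[0->1]=2 prod=2 -> [4 16 1]
Step 12: demand=3,sold=1 ship[1->2]=1 ship[0->1]=2 prod=2 -> [4 17 1]
First stockout at step 5

5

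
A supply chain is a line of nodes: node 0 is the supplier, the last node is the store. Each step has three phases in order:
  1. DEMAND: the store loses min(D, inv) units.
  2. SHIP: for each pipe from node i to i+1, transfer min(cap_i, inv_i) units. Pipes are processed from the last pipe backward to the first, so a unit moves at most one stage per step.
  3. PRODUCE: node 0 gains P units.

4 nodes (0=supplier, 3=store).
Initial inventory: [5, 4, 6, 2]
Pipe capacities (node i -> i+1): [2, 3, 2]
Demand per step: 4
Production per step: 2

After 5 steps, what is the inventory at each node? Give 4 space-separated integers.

Step 1: demand=4,sold=2 ship[2->3]=2 ship[1->2]=3 ship[0->1]=2 prod=2 -> inv=[5 3 7 2]
Step 2: demand=4,sold=2 ship[2->3]=2 ship[1->2]=3 ship[0->1]=2 prod=2 -> inv=[5 2 8 2]
Step 3: demand=4,sold=2 ship[2->3]=2 ship[1->2]=2 ship[0->1]=2 prod=2 -> inv=[5 2 8 2]
Step 4: demand=4,sold=2 ship[2->3]=2 ship[1->2]=2 ship[0->1]=2 prod=2 -> inv=[5 2 8 2]
Step 5: demand=4,sold=2 ship[2->3]=2 ship[1->2]=2 ship[0->1]=2 prod=2 -> inv=[5 2 8 2]

5 2 8 2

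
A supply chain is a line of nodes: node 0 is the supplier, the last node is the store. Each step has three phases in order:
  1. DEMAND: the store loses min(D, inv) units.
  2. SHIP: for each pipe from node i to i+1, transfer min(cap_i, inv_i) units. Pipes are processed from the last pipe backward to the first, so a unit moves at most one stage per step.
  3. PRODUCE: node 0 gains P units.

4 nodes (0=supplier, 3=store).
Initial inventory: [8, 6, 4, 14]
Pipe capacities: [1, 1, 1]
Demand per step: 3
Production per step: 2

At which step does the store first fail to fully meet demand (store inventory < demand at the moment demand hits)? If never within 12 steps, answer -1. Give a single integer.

Step 1: demand=3,sold=3 ship[2->3]=1 ship[1->2]=1 ship[0->1]=1 prod=2 -> [9 6 4 12]
Step 2: demand=3,sold=3 ship[2->3]=1 ship[1->2]=1 ship[0->1]=1 prod=2 -> [10 6 4 10]
Step 3: demand=3,sold=3 ship[2->3]=1 ship[1->2]=1 ship[0->1]=1 prod=2 -> [11 6 4 8]
Step 4: demand=3,sold=3 ship[2->3]=1 ship[1->2]=1 ship[0->1]=1 prod=2 -> [12 6 4 6]
Step 5: demand=3,sold=3 ship[2->3]=1 ship[1->2]=1 ship[0->1]=1 prod=2 -> [13 6 4 4]
Step 6: demand=3,sold=3 ship[2->3]=1 ship[1->2]=1 ship[0->1]=1 prod=2 -> [14 6 4 2]
Step 7: demand=3,sold=2 ship[2->3]=1 ship[1->2]=1 ship[0->1]=1 prod=2 -> [15 6 4 1]
Step 8: demand=3,sold=1 ship[2->3]=1 ship[1->2]=1 ship[0->1]=1 prod=2 -> [16 6 4 1]
Step 9: demand=3,sold=1 ship[2->3]=1 ship[1->2]=1 ship[0->1]=1 prod=2 -> [17 6 4 1]
Step 10: demand=3,sold=1 ship[2->3]=1 ship[1->2]=1 ship[0->1]=1 prod=2 -> [18 6 4 1]
Step 11: demand=3,sold=1 ship[2->3]=1 ship[1->2]=1 ship[0->1]=1 prod=2 -> [19 6 4 1]
Step 12: demand=3,sold=1 ship[2->3]=1 ship[1->2]=1 ship[0->1]=1 prod=2 -> [20 6 4 1]
First stockout at step 7

7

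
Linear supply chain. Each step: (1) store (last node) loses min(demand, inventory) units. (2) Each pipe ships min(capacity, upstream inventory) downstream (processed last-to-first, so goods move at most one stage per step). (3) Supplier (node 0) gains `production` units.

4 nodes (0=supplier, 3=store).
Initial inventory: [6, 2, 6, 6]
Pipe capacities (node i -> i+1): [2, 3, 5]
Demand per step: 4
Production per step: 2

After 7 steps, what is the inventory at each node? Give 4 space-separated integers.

Step 1: demand=4,sold=4 ship[2->3]=5 ship[1->2]=2 ship[0->1]=2 prod=2 -> inv=[6 2 3 7]
Step 2: demand=4,sold=4 ship[2->3]=3 ship[1->2]=2 ship[0->1]=2 prod=2 -> inv=[6 2 2 6]
Step 3: demand=4,sold=4 ship[2->3]=2 ship[1->2]=2 ship[0->1]=2 prod=2 -> inv=[6 2 2 4]
Step 4: demand=4,sold=4 ship[2->3]=2 ship[1->2]=2 ship[0->1]=2 prod=2 -> inv=[6 2 2 2]
Step 5: demand=4,sold=2 ship[2->3]=2 ship[1->2]=2 ship[0->1]=2 prod=2 -> inv=[6 2 2 2]
Step 6: demand=4,sold=2 ship[2->3]=2 ship[1->2]=2 ship[0->1]=2 prod=2 -> inv=[6 2 2 2]
Step 7: demand=4,sold=2 ship[2->3]=2 ship[1->2]=2 ship[0->1]=2 prod=2 -> inv=[6 2 2 2]

6 2 2 2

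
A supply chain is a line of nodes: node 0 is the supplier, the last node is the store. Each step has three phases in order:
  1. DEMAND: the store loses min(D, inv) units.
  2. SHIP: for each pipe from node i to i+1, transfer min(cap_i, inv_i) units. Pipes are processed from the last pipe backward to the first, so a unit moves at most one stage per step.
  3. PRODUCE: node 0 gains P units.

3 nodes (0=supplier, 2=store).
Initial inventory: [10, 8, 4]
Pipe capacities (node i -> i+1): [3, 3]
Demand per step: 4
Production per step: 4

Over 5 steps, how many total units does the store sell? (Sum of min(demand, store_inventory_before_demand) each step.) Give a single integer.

Answer: 16

Derivation:
Step 1: sold=4 (running total=4) -> [11 8 3]
Step 2: sold=3 (running total=7) -> [12 8 3]
Step 3: sold=3 (running total=10) -> [13 8 3]
Step 4: sold=3 (running total=13) -> [14 8 3]
Step 5: sold=3 (running total=16) -> [15 8 3]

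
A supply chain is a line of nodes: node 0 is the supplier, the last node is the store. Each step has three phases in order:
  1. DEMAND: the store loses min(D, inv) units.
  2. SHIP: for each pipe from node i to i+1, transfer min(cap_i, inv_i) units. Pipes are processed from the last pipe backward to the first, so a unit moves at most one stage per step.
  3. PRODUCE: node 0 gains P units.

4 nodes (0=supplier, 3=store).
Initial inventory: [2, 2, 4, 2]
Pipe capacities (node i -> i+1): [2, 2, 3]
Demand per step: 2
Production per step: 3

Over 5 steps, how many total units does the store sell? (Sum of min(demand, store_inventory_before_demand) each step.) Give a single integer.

Step 1: sold=2 (running total=2) -> [3 2 3 3]
Step 2: sold=2 (running total=4) -> [4 2 2 4]
Step 3: sold=2 (running total=6) -> [5 2 2 4]
Step 4: sold=2 (running total=8) -> [6 2 2 4]
Step 5: sold=2 (running total=10) -> [7 2 2 4]

Answer: 10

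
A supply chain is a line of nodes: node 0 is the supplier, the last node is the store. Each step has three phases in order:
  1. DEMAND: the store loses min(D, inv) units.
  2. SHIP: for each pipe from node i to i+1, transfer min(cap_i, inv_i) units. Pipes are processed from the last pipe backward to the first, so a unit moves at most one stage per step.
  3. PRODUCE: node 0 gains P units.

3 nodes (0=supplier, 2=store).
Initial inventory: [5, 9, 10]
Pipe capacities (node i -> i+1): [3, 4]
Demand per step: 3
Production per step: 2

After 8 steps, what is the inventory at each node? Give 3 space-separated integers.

Step 1: demand=3,sold=3 ship[1->2]=4 ship[0->1]=3 prod=2 -> inv=[4 8 11]
Step 2: demand=3,sold=3 ship[1->2]=4 ship[0->1]=3 prod=2 -> inv=[3 7 12]
Step 3: demand=3,sold=3 ship[1->2]=4 ship[0->1]=3 prod=2 -> inv=[2 6 13]
Step 4: demand=3,sold=3 ship[1->2]=4 ship[0->1]=2 prod=2 -> inv=[2 4 14]
Step 5: demand=3,sold=3 ship[1->2]=4 ship[0->1]=2 prod=2 -> inv=[2 2 15]
Step 6: demand=3,sold=3 ship[1->2]=2 ship[0->1]=2 prod=2 -> inv=[2 2 14]
Step 7: demand=3,sold=3 ship[1->2]=2 ship[0->1]=2 prod=2 -> inv=[2 2 13]
Step 8: demand=3,sold=3 ship[1->2]=2 ship[0->1]=2 prod=2 -> inv=[2 2 12]

2 2 12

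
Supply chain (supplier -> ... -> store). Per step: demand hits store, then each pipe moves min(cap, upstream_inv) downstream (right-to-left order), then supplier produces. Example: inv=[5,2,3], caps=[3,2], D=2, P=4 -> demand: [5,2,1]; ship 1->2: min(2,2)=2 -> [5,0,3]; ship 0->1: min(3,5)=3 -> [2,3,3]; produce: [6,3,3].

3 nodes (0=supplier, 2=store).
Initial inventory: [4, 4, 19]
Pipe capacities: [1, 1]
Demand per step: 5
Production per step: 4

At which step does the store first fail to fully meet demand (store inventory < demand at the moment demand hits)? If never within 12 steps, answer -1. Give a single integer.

Step 1: demand=5,sold=5 ship[1->2]=1 ship[0->1]=1 prod=4 -> [7 4 15]
Step 2: demand=5,sold=5 ship[1->2]=1 ship[0->1]=1 prod=4 -> [10 4 11]
Step 3: demand=5,sold=5 ship[1->2]=1 ship[0->1]=1 prod=4 -> [13 4 7]
Step 4: demand=5,sold=5 ship[1->2]=1 ship[0->1]=1 prod=4 -> [16 4 3]
Step 5: demand=5,sold=3 ship[1->2]=1 ship[0->1]=1 prod=4 -> [19 4 1]
Step 6: demand=5,sold=1 ship[1->2]=1 ship[0->1]=1 prod=4 -> [22 4 1]
Step 7: demand=5,sold=1 ship[1->2]=1 ship[0->1]=1 prod=4 -> [25 4 1]
Step 8: demand=5,sold=1 ship[1->2]=1 ship[0->1]=1 prod=4 -> [28 4 1]
Step 9: demand=5,sold=1 ship[1->2]=1 ship[0->1]=1 prod=4 -> [31 4 1]
Step 10: demand=5,sold=1 ship[1->2]=1 ship[0->1]=1 prod=4 -> [34 4 1]
Step 11: demand=5,sold=1 ship[1->2]=1 ship[0->1]=1 prod=4 -> [37 4 1]
Step 12: demand=5,sold=1 ship[1->2]=1 ship[0->1]=1 prod=4 -> [40 4 1]
First stockout at step 5

5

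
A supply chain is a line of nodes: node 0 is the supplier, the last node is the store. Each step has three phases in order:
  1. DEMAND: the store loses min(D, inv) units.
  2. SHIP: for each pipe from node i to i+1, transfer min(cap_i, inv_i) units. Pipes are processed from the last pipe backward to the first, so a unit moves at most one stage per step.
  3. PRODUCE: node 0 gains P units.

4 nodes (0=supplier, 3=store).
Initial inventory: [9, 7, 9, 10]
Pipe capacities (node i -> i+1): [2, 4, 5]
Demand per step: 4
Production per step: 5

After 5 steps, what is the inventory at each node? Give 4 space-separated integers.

Step 1: demand=4,sold=4 ship[2->3]=5 ship[1->2]=4 ship[0->1]=2 prod=5 -> inv=[12 5 8 11]
Step 2: demand=4,sold=4 ship[2->3]=5 ship[1->2]=4 ship[0->1]=2 prod=5 -> inv=[15 3 7 12]
Step 3: demand=4,sold=4 ship[2->3]=5 ship[1->2]=3 ship[0->1]=2 prod=5 -> inv=[18 2 5 13]
Step 4: demand=4,sold=4 ship[2->3]=5 ship[1->2]=2 ship[0->1]=2 prod=5 -> inv=[21 2 2 14]
Step 5: demand=4,sold=4 ship[2->3]=2 ship[1->2]=2 ship[0->1]=2 prod=5 -> inv=[24 2 2 12]

24 2 2 12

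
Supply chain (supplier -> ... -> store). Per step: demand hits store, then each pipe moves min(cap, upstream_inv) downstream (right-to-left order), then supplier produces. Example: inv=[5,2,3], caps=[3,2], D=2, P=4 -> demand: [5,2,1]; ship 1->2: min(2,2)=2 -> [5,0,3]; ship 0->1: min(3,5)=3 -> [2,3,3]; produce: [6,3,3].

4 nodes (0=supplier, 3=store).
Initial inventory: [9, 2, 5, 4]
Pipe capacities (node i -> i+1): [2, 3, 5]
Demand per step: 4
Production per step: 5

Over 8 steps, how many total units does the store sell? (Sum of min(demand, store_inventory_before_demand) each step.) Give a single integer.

Step 1: sold=4 (running total=4) -> [12 2 2 5]
Step 2: sold=4 (running total=8) -> [15 2 2 3]
Step 3: sold=3 (running total=11) -> [18 2 2 2]
Step 4: sold=2 (running total=13) -> [21 2 2 2]
Step 5: sold=2 (running total=15) -> [24 2 2 2]
Step 6: sold=2 (running total=17) -> [27 2 2 2]
Step 7: sold=2 (running total=19) -> [30 2 2 2]
Step 8: sold=2 (running total=21) -> [33 2 2 2]

Answer: 21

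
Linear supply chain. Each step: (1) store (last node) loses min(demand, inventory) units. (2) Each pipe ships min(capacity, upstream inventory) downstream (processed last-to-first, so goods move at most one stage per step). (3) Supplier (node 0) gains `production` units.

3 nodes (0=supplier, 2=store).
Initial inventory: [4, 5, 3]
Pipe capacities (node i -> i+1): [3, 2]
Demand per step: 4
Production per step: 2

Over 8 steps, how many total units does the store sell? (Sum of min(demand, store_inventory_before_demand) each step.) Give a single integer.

Answer: 17

Derivation:
Step 1: sold=3 (running total=3) -> [3 6 2]
Step 2: sold=2 (running total=5) -> [2 7 2]
Step 3: sold=2 (running total=7) -> [2 7 2]
Step 4: sold=2 (running total=9) -> [2 7 2]
Step 5: sold=2 (running total=11) -> [2 7 2]
Step 6: sold=2 (running total=13) -> [2 7 2]
Step 7: sold=2 (running total=15) -> [2 7 2]
Step 8: sold=2 (running total=17) -> [2 7 2]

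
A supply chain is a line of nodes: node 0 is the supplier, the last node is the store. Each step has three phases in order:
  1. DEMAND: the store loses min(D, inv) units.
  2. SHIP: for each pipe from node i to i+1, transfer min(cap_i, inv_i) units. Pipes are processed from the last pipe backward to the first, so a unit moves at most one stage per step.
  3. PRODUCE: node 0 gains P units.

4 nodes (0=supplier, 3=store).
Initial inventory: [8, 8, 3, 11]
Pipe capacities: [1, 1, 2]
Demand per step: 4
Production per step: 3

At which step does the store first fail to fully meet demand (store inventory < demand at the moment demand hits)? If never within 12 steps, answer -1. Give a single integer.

Step 1: demand=4,sold=4 ship[2->3]=2 ship[1->2]=1 ship[0->1]=1 prod=3 -> [10 8 2 9]
Step 2: demand=4,sold=4 ship[2->3]=2 ship[1->2]=1 ship[0->1]=1 prod=3 -> [12 8 1 7]
Step 3: demand=4,sold=4 ship[2->3]=1 ship[1->2]=1 ship[0->1]=1 prod=3 -> [14 8 1 4]
Step 4: demand=4,sold=4 ship[2->3]=1 ship[1->2]=1 ship[0->1]=1 prod=3 -> [16 8 1 1]
Step 5: demand=4,sold=1 ship[2->3]=1 ship[1->2]=1 ship[0->1]=1 prod=3 -> [18 8 1 1]
Step 6: demand=4,sold=1 ship[2->3]=1 ship[1->2]=1 ship[0->1]=1 prod=3 -> [20 8 1 1]
Step 7: demand=4,sold=1 ship[2->3]=1 ship[1->2]=1 ship[0->1]=1 prod=3 -> [22 8 1 1]
Step 8: demand=4,sold=1 ship[2->3]=1 ship[1->2]=1 ship[0->1]=1 prod=3 -> [24 8 1 1]
Step 9: demand=4,sold=1 ship[2->3]=1 ship[1->2]=1 ship[0->1]=1 prod=3 -> [26 8 1 1]
Step 10: demand=4,sold=1 ship[2->3]=1 ship[1->2]=1 ship[0->1]=1 prod=3 -> [28 8 1 1]
Step 11: demand=4,sold=1 ship[2->3]=1 ship[1->2]=1 ship[0->1]=1 prod=3 -> [30 8 1 1]
Step 12: demand=4,sold=1 ship[2->3]=1 ship[1->2]=1 ship[0->1]=1 prod=3 -> [32 8 1 1]
First stockout at step 5

5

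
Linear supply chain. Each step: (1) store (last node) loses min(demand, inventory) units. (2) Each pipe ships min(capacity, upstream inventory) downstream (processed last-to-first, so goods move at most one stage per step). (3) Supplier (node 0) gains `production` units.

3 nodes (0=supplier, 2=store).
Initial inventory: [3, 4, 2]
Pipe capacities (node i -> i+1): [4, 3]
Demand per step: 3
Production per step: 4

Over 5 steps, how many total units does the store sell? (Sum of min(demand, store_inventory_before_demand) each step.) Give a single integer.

Step 1: sold=2 (running total=2) -> [4 4 3]
Step 2: sold=3 (running total=5) -> [4 5 3]
Step 3: sold=3 (running total=8) -> [4 6 3]
Step 4: sold=3 (running total=11) -> [4 7 3]
Step 5: sold=3 (running total=14) -> [4 8 3]

Answer: 14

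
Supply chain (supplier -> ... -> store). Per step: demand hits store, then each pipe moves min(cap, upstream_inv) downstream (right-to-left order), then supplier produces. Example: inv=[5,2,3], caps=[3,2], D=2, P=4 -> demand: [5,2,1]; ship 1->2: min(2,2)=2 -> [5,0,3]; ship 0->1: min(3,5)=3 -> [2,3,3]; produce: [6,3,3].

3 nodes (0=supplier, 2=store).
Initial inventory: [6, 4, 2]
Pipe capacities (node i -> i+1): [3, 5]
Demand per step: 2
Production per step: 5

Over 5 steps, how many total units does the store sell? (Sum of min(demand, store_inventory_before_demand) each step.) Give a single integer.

Step 1: sold=2 (running total=2) -> [8 3 4]
Step 2: sold=2 (running total=4) -> [10 3 5]
Step 3: sold=2 (running total=6) -> [12 3 6]
Step 4: sold=2 (running total=8) -> [14 3 7]
Step 5: sold=2 (running total=10) -> [16 3 8]

Answer: 10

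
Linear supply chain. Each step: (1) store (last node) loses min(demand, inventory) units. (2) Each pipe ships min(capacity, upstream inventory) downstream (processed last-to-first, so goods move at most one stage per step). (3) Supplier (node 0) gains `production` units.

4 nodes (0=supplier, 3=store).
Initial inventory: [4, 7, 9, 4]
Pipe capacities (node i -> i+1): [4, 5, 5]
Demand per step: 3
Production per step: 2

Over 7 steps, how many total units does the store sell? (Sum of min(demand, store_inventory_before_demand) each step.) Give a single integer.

Answer: 21

Derivation:
Step 1: sold=3 (running total=3) -> [2 6 9 6]
Step 2: sold=3 (running total=6) -> [2 3 9 8]
Step 3: sold=3 (running total=9) -> [2 2 7 10]
Step 4: sold=3 (running total=12) -> [2 2 4 12]
Step 5: sold=3 (running total=15) -> [2 2 2 13]
Step 6: sold=3 (running total=18) -> [2 2 2 12]
Step 7: sold=3 (running total=21) -> [2 2 2 11]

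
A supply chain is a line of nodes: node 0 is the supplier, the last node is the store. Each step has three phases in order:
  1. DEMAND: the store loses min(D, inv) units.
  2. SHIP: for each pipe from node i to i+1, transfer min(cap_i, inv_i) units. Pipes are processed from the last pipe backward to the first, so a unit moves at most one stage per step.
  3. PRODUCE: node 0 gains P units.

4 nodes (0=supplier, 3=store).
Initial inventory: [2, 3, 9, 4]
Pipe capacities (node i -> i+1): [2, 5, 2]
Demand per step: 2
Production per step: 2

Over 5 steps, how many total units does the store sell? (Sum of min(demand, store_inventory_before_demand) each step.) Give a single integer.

Step 1: sold=2 (running total=2) -> [2 2 10 4]
Step 2: sold=2 (running total=4) -> [2 2 10 4]
Step 3: sold=2 (running total=6) -> [2 2 10 4]
Step 4: sold=2 (running total=8) -> [2 2 10 4]
Step 5: sold=2 (running total=10) -> [2 2 10 4]

Answer: 10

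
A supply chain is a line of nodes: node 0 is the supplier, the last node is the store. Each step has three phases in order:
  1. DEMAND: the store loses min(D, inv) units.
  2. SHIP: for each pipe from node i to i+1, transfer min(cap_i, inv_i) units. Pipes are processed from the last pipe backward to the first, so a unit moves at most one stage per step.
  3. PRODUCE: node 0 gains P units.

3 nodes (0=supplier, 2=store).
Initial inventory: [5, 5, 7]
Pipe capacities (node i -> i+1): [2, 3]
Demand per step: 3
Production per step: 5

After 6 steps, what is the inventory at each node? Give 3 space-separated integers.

Step 1: demand=3,sold=3 ship[1->2]=3 ship[0->1]=2 prod=5 -> inv=[8 4 7]
Step 2: demand=3,sold=3 ship[1->2]=3 ship[0->1]=2 prod=5 -> inv=[11 3 7]
Step 3: demand=3,sold=3 ship[1->2]=3 ship[0->1]=2 prod=5 -> inv=[14 2 7]
Step 4: demand=3,sold=3 ship[1->2]=2 ship[0->1]=2 prod=5 -> inv=[17 2 6]
Step 5: demand=3,sold=3 ship[1->2]=2 ship[0->1]=2 prod=5 -> inv=[20 2 5]
Step 6: demand=3,sold=3 ship[1->2]=2 ship[0->1]=2 prod=5 -> inv=[23 2 4]

23 2 4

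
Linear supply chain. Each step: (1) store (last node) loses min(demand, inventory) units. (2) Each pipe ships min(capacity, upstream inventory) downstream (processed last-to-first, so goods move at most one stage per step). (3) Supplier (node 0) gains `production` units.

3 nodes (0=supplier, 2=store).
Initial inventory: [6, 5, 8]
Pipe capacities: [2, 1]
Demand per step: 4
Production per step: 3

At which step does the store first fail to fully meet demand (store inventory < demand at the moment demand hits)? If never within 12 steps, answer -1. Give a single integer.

Step 1: demand=4,sold=4 ship[1->2]=1 ship[0->1]=2 prod=3 -> [7 6 5]
Step 2: demand=4,sold=4 ship[1->2]=1 ship[0->1]=2 prod=3 -> [8 7 2]
Step 3: demand=4,sold=2 ship[1->2]=1 ship[0->1]=2 prod=3 -> [9 8 1]
Step 4: demand=4,sold=1 ship[1->2]=1 ship[0->1]=2 prod=3 -> [10 9 1]
Step 5: demand=4,sold=1 ship[1->2]=1 ship[0->1]=2 prod=3 -> [11 10 1]
Step 6: demand=4,sold=1 ship[1->2]=1 ship[0->1]=2 prod=3 -> [12 11 1]
Step 7: demand=4,sold=1 ship[1->2]=1 ship[0->1]=2 prod=3 -> [13 12 1]
Step 8: demand=4,sold=1 ship[1->2]=1 ship[0->1]=2 prod=3 -> [14 13 1]
Step 9: demand=4,sold=1 ship[1->2]=1 ship[0->1]=2 prod=3 -> [15 14 1]
Step 10: demand=4,sold=1 ship[1->2]=1 ship[0->1]=2 prod=3 -> [16 15 1]
Step 11: demand=4,sold=1 ship[1->2]=1 ship[0->1]=2 prod=3 -> [17 16 1]
Step 12: demand=4,sold=1 ship[1->2]=1 ship[0->1]=2 prod=3 -> [18 17 1]
First stockout at step 3

3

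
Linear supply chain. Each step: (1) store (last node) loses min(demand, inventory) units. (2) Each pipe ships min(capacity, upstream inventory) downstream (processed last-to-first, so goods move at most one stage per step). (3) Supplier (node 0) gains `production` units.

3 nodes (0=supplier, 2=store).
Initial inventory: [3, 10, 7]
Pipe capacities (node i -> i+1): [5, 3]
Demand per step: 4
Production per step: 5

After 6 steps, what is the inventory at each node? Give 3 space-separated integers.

Step 1: demand=4,sold=4 ship[1->2]=3 ship[0->1]=3 prod=5 -> inv=[5 10 6]
Step 2: demand=4,sold=4 ship[1->2]=3 ship[0->1]=5 prod=5 -> inv=[5 12 5]
Step 3: demand=4,sold=4 ship[1->2]=3 ship[0->1]=5 prod=5 -> inv=[5 14 4]
Step 4: demand=4,sold=4 ship[1->2]=3 ship[0->1]=5 prod=5 -> inv=[5 16 3]
Step 5: demand=4,sold=3 ship[1->2]=3 ship[0->1]=5 prod=5 -> inv=[5 18 3]
Step 6: demand=4,sold=3 ship[1->2]=3 ship[0->1]=5 prod=5 -> inv=[5 20 3]

5 20 3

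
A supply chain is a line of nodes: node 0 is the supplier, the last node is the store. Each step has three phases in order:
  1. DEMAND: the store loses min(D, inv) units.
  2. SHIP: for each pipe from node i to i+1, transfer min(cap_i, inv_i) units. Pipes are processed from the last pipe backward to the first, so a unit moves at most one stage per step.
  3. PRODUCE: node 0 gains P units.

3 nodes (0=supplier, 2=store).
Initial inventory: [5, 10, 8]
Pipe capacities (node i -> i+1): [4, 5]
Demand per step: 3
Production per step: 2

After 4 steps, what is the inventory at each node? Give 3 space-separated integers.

Step 1: demand=3,sold=3 ship[1->2]=5 ship[0->1]=4 prod=2 -> inv=[3 9 10]
Step 2: demand=3,sold=3 ship[1->2]=5 ship[0->1]=3 prod=2 -> inv=[2 7 12]
Step 3: demand=3,sold=3 ship[1->2]=5 ship[0->1]=2 prod=2 -> inv=[2 4 14]
Step 4: demand=3,sold=3 ship[1->2]=4 ship[0->1]=2 prod=2 -> inv=[2 2 15]

2 2 15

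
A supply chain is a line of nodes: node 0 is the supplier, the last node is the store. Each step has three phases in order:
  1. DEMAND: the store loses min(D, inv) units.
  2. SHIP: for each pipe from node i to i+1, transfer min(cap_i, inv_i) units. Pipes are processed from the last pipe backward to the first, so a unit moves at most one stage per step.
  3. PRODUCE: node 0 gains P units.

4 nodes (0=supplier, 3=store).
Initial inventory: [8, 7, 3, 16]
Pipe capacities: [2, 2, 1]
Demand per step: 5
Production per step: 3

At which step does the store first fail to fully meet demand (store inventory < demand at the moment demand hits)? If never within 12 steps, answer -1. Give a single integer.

Step 1: demand=5,sold=5 ship[2->3]=1 ship[1->2]=2 ship[0->1]=2 prod=3 -> [9 7 4 12]
Step 2: demand=5,sold=5 ship[2->3]=1 ship[1->2]=2 ship[0->1]=2 prod=3 -> [10 7 5 8]
Step 3: demand=5,sold=5 ship[2->3]=1 ship[1->2]=2 ship[0->1]=2 prod=3 -> [11 7 6 4]
Step 4: demand=5,sold=4 ship[2->3]=1 ship[1->2]=2 ship[0->1]=2 prod=3 -> [12 7 7 1]
Step 5: demand=5,sold=1 ship[2->3]=1 ship[1->2]=2 ship[0->1]=2 prod=3 -> [13 7 8 1]
Step 6: demand=5,sold=1 ship[2->3]=1 ship[1->2]=2 ship[0->1]=2 prod=3 -> [14 7 9 1]
Step 7: demand=5,sold=1 ship[2->3]=1 ship[1->2]=2 ship[0->1]=2 prod=3 -> [15 7 10 1]
Step 8: demand=5,sold=1 ship[2->3]=1 ship[1->2]=2 ship[0->1]=2 prod=3 -> [16 7 11 1]
Step 9: demand=5,sold=1 ship[2->3]=1 ship[1->2]=2 ship[0->1]=2 prod=3 -> [17 7 12 1]
Step 10: demand=5,sold=1 ship[2->3]=1 ship[1->2]=2 ship[0->1]=2 prod=3 -> [18 7 13 1]
Step 11: demand=5,sold=1 ship[2->3]=1 ship[1->2]=2 ship[0->1]=2 prod=3 -> [19 7 14 1]
Step 12: demand=5,sold=1 ship[2->3]=1 ship[1->2]=2 ship[0->1]=2 prod=3 -> [20 7 15 1]
First stockout at step 4

4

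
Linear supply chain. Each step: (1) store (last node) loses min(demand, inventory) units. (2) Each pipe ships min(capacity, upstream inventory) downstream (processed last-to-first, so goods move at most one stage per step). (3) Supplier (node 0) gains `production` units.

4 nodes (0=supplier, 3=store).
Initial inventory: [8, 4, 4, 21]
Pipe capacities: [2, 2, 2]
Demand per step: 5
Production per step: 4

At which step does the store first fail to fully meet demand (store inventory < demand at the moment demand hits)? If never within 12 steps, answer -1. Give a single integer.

Step 1: demand=5,sold=5 ship[2->3]=2 ship[1->2]=2 ship[0->1]=2 prod=4 -> [10 4 4 18]
Step 2: demand=5,sold=5 ship[2->3]=2 ship[1->2]=2 ship[0->1]=2 prod=4 -> [12 4 4 15]
Step 3: demand=5,sold=5 ship[2->3]=2 ship[1->2]=2 ship[0->1]=2 prod=4 -> [14 4 4 12]
Step 4: demand=5,sold=5 ship[2->3]=2 ship[1->2]=2 ship[0->1]=2 prod=4 -> [16 4 4 9]
Step 5: demand=5,sold=5 ship[2->3]=2 ship[1->2]=2 ship[0->1]=2 prod=4 -> [18 4 4 6]
Step 6: demand=5,sold=5 ship[2->3]=2 ship[1->2]=2 ship[0->1]=2 prod=4 -> [20 4 4 3]
Step 7: demand=5,sold=3 ship[2->3]=2 ship[1->2]=2 ship[0->1]=2 prod=4 -> [22 4 4 2]
Step 8: demand=5,sold=2 ship[2->3]=2 ship[1->2]=2 ship[0->1]=2 prod=4 -> [24 4 4 2]
Step 9: demand=5,sold=2 ship[2->3]=2 ship[1->2]=2 ship[0->1]=2 prod=4 -> [26 4 4 2]
Step 10: demand=5,sold=2 ship[2->3]=2 ship[1->2]=2 ship[0->1]=2 prod=4 -> [28 4 4 2]
Step 11: demand=5,sold=2 ship[2->3]=2 ship[1->2]=2 ship[0->1]=2 prod=4 -> [30 4 4 2]
Step 12: demand=5,sold=2 ship[2->3]=2 ship[1->2]=2 ship[0->1]=2 prod=4 -> [32 4 4 2]
First stockout at step 7

7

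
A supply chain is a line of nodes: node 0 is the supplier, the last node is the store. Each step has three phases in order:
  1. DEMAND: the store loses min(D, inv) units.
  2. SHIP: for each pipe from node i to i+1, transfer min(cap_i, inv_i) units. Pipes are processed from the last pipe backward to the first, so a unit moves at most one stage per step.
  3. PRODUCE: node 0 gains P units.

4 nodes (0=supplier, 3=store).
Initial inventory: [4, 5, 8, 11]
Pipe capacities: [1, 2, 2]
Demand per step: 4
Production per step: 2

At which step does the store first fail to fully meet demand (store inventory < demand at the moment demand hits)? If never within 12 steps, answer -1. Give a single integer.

Step 1: demand=4,sold=4 ship[2->3]=2 ship[1->2]=2 ship[0->1]=1 prod=2 -> [5 4 8 9]
Step 2: demand=4,sold=4 ship[2->3]=2 ship[1->2]=2 ship[0->1]=1 prod=2 -> [6 3 8 7]
Step 3: demand=4,sold=4 ship[2->3]=2 ship[1->2]=2 ship[0->1]=1 prod=2 -> [7 2 8 5]
Step 4: demand=4,sold=4 ship[2->3]=2 ship[1->2]=2 ship[0->1]=1 prod=2 -> [8 1 8 3]
Step 5: demand=4,sold=3 ship[2->3]=2 ship[1->2]=1 ship[0->1]=1 prod=2 -> [9 1 7 2]
Step 6: demand=4,sold=2 ship[2->3]=2 ship[1->2]=1 ship[0->1]=1 prod=2 -> [10 1 6 2]
Step 7: demand=4,sold=2 ship[2->3]=2 ship[1->2]=1 ship[0->1]=1 prod=2 -> [11 1 5 2]
Step 8: demand=4,sold=2 ship[2->3]=2 ship[1->2]=1 ship[0->1]=1 prod=2 -> [12 1 4 2]
Step 9: demand=4,sold=2 ship[2->3]=2 ship[1->2]=1 ship[0->1]=1 prod=2 -> [13 1 3 2]
Step 10: demand=4,sold=2 ship[2->3]=2 ship[1->2]=1 ship[0->1]=1 prod=2 -> [14 1 2 2]
Step 11: demand=4,sold=2 ship[2->3]=2 ship[1->2]=1 ship[0->1]=1 prod=2 -> [15 1 1 2]
Step 12: demand=4,sold=2 ship[2->3]=1 ship[1->2]=1 ship[0->1]=1 prod=2 -> [16 1 1 1]
First stockout at step 5

5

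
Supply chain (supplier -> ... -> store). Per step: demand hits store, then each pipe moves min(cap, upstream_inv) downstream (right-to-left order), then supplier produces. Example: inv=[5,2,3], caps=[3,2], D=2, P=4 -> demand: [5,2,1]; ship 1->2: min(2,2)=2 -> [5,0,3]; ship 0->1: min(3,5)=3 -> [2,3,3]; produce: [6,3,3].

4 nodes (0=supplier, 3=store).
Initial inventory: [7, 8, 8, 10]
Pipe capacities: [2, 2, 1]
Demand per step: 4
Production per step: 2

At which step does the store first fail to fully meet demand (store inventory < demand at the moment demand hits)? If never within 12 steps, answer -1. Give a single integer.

Step 1: demand=4,sold=4 ship[2->3]=1 ship[1->2]=2 ship[0->1]=2 prod=2 -> [7 8 9 7]
Step 2: demand=4,sold=4 ship[2->3]=1 ship[1->2]=2 ship[0->1]=2 prod=2 -> [7 8 10 4]
Step 3: demand=4,sold=4 ship[2->3]=1 ship[1->2]=2 ship[0->1]=2 prod=2 -> [7 8 11 1]
Step 4: demand=4,sold=1 ship[2->3]=1 ship[1->2]=2 ship[0->1]=2 prod=2 -> [7 8 12 1]
Step 5: demand=4,sold=1 ship[2->3]=1 ship[1->2]=2 ship[0->1]=2 prod=2 -> [7 8 13 1]
Step 6: demand=4,sold=1 ship[2->3]=1 ship[1->2]=2 ship[0->1]=2 prod=2 -> [7 8 14 1]
Step 7: demand=4,sold=1 ship[2->3]=1 ship[1->2]=2 ship[0->1]=2 prod=2 -> [7 8 15 1]
Step 8: demand=4,sold=1 ship[2->3]=1 ship[1->2]=2 ship[0->1]=2 prod=2 -> [7 8 16 1]
Step 9: demand=4,sold=1 ship[2->3]=1 ship[1->2]=2 ship[0->1]=2 prod=2 -> [7 8 17 1]
Step 10: demand=4,sold=1 ship[2->3]=1 ship[1->2]=2 ship[0->1]=2 prod=2 -> [7 8 18 1]
Step 11: demand=4,sold=1 ship[2->3]=1 ship[1->2]=2 ship[0->1]=2 prod=2 -> [7 8 19 1]
Step 12: demand=4,sold=1 ship[2->3]=1 ship[1->2]=2 ship[0->1]=2 prod=2 -> [7 8 20 1]
First stockout at step 4

4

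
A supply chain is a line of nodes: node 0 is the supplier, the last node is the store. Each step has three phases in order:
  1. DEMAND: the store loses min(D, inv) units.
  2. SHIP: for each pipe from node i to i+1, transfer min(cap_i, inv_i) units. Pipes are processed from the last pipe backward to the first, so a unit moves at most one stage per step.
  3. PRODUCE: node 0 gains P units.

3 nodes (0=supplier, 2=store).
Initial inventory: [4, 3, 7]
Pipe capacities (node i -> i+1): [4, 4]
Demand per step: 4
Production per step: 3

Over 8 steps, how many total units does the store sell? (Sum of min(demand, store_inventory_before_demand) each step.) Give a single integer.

Answer: 29

Derivation:
Step 1: sold=4 (running total=4) -> [3 4 6]
Step 2: sold=4 (running total=8) -> [3 3 6]
Step 3: sold=4 (running total=12) -> [3 3 5]
Step 4: sold=4 (running total=16) -> [3 3 4]
Step 5: sold=4 (running total=20) -> [3 3 3]
Step 6: sold=3 (running total=23) -> [3 3 3]
Step 7: sold=3 (running total=26) -> [3 3 3]
Step 8: sold=3 (running total=29) -> [3 3 3]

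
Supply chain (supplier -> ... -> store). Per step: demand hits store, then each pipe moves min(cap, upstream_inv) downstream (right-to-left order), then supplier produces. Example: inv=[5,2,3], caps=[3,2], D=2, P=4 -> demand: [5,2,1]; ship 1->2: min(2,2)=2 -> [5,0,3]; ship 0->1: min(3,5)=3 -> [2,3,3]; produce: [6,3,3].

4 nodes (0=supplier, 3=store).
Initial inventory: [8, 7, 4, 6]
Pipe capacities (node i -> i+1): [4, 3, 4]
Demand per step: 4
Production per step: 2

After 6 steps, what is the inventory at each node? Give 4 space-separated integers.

Step 1: demand=4,sold=4 ship[2->3]=4 ship[1->2]=3 ship[0->1]=4 prod=2 -> inv=[6 8 3 6]
Step 2: demand=4,sold=4 ship[2->3]=3 ship[1->2]=3 ship[0->1]=4 prod=2 -> inv=[4 9 3 5]
Step 3: demand=4,sold=4 ship[2->3]=3 ship[1->2]=3 ship[0->1]=4 prod=2 -> inv=[2 10 3 4]
Step 4: demand=4,sold=4 ship[2->3]=3 ship[1->2]=3 ship[0->1]=2 prod=2 -> inv=[2 9 3 3]
Step 5: demand=4,sold=3 ship[2->3]=3 ship[1->2]=3 ship[0->1]=2 prod=2 -> inv=[2 8 3 3]
Step 6: demand=4,sold=3 ship[2->3]=3 ship[1->2]=3 ship[0->1]=2 prod=2 -> inv=[2 7 3 3]

2 7 3 3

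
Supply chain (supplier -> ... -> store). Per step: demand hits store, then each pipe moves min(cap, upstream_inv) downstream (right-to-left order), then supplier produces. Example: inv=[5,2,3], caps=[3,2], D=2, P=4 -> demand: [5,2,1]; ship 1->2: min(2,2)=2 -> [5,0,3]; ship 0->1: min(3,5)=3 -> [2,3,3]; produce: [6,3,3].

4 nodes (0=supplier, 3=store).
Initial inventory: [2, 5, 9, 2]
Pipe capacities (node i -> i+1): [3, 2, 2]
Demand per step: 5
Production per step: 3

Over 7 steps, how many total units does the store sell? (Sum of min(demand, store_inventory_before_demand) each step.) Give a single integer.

Answer: 14

Derivation:
Step 1: sold=2 (running total=2) -> [3 5 9 2]
Step 2: sold=2 (running total=4) -> [3 6 9 2]
Step 3: sold=2 (running total=6) -> [3 7 9 2]
Step 4: sold=2 (running total=8) -> [3 8 9 2]
Step 5: sold=2 (running total=10) -> [3 9 9 2]
Step 6: sold=2 (running total=12) -> [3 10 9 2]
Step 7: sold=2 (running total=14) -> [3 11 9 2]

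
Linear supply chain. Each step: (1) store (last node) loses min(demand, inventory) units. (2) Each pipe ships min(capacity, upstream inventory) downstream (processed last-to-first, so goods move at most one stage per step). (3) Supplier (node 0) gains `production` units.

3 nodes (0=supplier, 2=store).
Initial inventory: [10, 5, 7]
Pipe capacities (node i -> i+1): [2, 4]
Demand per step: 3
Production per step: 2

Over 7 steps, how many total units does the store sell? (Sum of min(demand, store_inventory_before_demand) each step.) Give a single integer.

Step 1: sold=3 (running total=3) -> [10 3 8]
Step 2: sold=3 (running total=6) -> [10 2 8]
Step 3: sold=3 (running total=9) -> [10 2 7]
Step 4: sold=3 (running total=12) -> [10 2 6]
Step 5: sold=3 (running total=15) -> [10 2 5]
Step 6: sold=3 (running total=18) -> [10 2 4]
Step 7: sold=3 (running total=21) -> [10 2 3]

Answer: 21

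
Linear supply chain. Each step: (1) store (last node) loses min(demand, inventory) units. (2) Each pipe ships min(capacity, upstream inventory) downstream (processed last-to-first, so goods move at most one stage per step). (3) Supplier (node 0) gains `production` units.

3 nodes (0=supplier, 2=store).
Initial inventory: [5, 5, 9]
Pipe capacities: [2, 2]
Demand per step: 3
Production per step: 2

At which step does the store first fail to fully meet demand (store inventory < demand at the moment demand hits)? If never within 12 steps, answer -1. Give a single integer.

Step 1: demand=3,sold=3 ship[1->2]=2 ship[0->1]=2 prod=2 -> [5 5 8]
Step 2: demand=3,sold=3 ship[1->2]=2 ship[0->1]=2 prod=2 -> [5 5 7]
Step 3: demand=3,sold=3 ship[1->2]=2 ship[0->1]=2 prod=2 -> [5 5 6]
Step 4: demand=3,sold=3 ship[1->2]=2 ship[0->1]=2 prod=2 -> [5 5 5]
Step 5: demand=3,sold=3 ship[1->2]=2 ship[0->1]=2 prod=2 -> [5 5 4]
Step 6: demand=3,sold=3 ship[1->2]=2 ship[0->1]=2 prod=2 -> [5 5 3]
Step 7: demand=3,sold=3 ship[1->2]=2 ship[0->1]=2 prod=2 -> [5 5 2]
Step 8: demand=3,sold=2 ship[1->2]=2 ship[0->1]=2 prod=2 -> [5 5 2]
Step 9: demand=3,sold=2 ship[1->2]=2 ship[0->1]=2 prod=2 -> [5 5 2]
Step 10: demand=3,sold=2 ship[1->2]=2 ship[0->1]=2 prod=2 -> [5 5 2]
Step 11: demand=3,sold=2 ship[1->2]=2 ship[0->1]=2 prod=2 -> [5 5 2]
Step 12: demand=3,sold=2 ship[1->2]=2 ship[0->1]=2 prod=2 -> [5 5 2]
First stockout at step 8

8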